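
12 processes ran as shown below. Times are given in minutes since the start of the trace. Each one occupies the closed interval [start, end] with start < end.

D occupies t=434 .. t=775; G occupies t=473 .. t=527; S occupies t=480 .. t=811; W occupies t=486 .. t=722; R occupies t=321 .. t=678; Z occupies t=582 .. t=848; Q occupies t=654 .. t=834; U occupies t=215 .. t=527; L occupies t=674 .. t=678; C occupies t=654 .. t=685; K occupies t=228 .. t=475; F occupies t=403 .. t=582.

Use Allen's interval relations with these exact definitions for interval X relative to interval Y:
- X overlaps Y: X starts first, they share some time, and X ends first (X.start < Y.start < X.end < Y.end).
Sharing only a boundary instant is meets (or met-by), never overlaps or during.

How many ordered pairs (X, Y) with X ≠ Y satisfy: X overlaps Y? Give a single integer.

27

Checking all 132 ordered pairs for relation 'overlaps'; matching pairs in alphabetical order:
(D, Q): D overlaps Q ✓
(D, S): D overlaps S ✓
(D, Z): D overlaps Z ✓
(F, D): F overlaps D ✓
(F, S): F overlaps S ✓
(F, W): F overlaps W ✓
(G, S): G overlaps S ✓
(G, W): G overlaps W ✓
(K, D): K overlaps D ✓
(K, F): K overlaps F ✓
(K, G): K overlaps G ✓
(K, R): K overlaps R ✓
(R, C): R overlaps C ✓
(R, D): R overlaps D ✓
(R, Q): R overlaps Q ✓
(R, S): R overlaps S ✓
(R, W): R overlaps W ✓
(R, Z): R overlaps Z ✓
(S, Q): S overlaps Q ✓
(S, Z): S overlaps Z ✓
(U, D): U overlaps D ✓
(U, F): U overlaps F ✓
(U, R): U overlaps R ✓
(U, S): U overlaps S ✓
... plus 3 further pairs not listed.
Count: 27.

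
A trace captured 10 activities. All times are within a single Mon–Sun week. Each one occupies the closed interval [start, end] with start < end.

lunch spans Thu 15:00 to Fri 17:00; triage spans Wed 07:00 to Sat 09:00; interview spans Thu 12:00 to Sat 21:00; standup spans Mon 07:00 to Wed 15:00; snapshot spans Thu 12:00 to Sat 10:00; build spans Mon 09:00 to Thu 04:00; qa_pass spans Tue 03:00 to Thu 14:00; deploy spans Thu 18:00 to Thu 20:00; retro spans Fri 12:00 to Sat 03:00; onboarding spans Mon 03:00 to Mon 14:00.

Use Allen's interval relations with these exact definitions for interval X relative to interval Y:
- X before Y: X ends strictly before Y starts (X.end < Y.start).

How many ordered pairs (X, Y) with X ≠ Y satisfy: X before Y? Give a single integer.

21

Checking all 90 ordered pairs for relation 'before'; matching pairs in alphabetical order:
(build, deploy): build before deploy ✓
(build, interview): build before interview ✓
(build, lunch): build before lunch ✓
(build, retro): build before retro ✓
(build, snapshot): build before snapshot ✓
(deploy, retro): deploy before retro ✓
(onboarding, deploy): onboarding before deploy ✓
(onboarding, interview): onboarding before interview ✓
(onboarding, lunch): onboarding before lunch ✓
(onboarding, qa_pass): onboarding before qa_pass ✓
(onboarding, retro): onboarding before retro ✓
(onboarding, snapshot): onboarding before snapshot ✓
(onboarding, triage): onboarding before triage ✓
(qa_pass, deploy): qa_pass before deploy ✓
(qa_pass, lunch): qa_pass before lunch ✓
(qa_pass, retro): qa_pass before retro ✓
(standup, deploy): standup before deploy ✓
(standup, interview): standup before interview ✓
(standup, lunch): standup before lunch ✓
(standup, retro): standup before retro ✓
(standup, snapshot): standup before snapshot ✓
Count: 21.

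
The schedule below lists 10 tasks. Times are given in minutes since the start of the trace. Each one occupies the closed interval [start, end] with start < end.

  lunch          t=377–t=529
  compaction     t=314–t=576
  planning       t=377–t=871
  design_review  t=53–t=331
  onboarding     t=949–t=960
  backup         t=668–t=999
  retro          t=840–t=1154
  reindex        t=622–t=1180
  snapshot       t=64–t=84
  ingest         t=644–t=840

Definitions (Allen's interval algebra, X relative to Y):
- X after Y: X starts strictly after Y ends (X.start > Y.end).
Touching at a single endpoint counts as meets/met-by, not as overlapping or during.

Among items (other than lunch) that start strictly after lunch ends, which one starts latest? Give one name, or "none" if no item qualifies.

onboarding

Target lunch = [t=377, t=529].
backup [t=668, t=999] → after → candidate.
compaction [t=314, t=576] → contains → excluded.
design_review [t=53, t=331] → before → excluded.
ingest [t=644, t=840] → after → candidate.
onboarding [t=949, t=960] → after → candidate.
planning [t=377, t=871] → started-by → excluded.
reindex [t=622, t=1180] → after → candidate.
retro [t=840, t=1154] → after → candidate.
snapshot [t=64, t=84] → before → excluded.
Among candidates, latest start is t=949 → onboarding.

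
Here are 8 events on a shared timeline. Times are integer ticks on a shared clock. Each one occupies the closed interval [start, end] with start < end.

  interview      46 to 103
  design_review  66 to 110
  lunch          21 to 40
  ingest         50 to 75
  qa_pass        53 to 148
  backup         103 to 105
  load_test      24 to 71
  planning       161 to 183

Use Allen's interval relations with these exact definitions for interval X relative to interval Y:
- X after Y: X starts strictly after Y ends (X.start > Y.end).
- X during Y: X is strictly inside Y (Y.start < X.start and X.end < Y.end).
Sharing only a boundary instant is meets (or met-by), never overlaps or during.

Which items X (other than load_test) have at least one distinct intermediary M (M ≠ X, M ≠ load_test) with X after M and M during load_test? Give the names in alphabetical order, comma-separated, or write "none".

none

Target load_test = [24, 71].
Intermediaries M with M during load_test: none.
Union: none.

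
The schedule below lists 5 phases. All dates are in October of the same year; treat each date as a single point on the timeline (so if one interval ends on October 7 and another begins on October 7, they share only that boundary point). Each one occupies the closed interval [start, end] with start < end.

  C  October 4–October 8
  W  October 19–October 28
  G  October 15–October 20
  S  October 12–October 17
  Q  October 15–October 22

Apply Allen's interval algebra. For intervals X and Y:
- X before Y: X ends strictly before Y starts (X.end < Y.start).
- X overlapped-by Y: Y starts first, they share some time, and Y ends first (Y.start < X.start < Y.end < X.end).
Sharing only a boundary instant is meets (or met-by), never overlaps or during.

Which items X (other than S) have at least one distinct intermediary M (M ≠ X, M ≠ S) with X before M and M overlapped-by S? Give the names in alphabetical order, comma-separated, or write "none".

C

Target S = [October 12, October 17].
Intermediaries M with M overlapped-by S: G, Q.
Via G — items with X before G: C.
Via Q — items with X before Q: C.
Union: C.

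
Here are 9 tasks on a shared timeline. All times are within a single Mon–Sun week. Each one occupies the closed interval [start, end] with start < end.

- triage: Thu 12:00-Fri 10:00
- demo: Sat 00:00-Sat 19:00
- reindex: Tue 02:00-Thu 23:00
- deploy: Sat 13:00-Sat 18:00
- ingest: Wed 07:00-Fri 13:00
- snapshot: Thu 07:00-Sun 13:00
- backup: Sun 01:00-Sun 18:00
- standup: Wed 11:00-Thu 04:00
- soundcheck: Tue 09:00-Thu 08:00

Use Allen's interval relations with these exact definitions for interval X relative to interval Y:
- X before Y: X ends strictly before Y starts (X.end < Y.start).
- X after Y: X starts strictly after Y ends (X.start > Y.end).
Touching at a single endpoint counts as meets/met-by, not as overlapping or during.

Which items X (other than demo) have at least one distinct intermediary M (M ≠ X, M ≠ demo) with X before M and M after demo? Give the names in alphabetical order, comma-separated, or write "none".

deploy, ingest, reindex, soundcheck, standup, triage

Target demo = [Sat 00:00, Sat 19:00].
Intermediaries M with M after demo: backup.
Via backup — items with X before backup: deploy, ingest, reindex, soundcheck, standup, triage.
Union: deploy, ingest, reindex, soundcheck, standup, triage.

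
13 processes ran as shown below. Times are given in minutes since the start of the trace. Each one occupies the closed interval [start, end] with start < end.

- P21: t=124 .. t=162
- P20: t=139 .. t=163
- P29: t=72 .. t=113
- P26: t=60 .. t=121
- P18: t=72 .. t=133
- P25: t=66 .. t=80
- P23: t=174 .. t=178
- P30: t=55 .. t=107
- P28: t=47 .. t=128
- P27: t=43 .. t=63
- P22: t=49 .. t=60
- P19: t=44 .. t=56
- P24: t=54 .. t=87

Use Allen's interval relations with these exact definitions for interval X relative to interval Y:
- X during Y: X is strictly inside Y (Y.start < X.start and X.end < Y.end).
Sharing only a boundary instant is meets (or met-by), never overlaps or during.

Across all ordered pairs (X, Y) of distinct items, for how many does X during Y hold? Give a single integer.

Checking all 156 ordered pairs for relation 'during'; matching pairs in alphabetical order:
(P19, P27): P19 during P27 ✓
(P22, P27): P22 during P27 ✓
(P22, P28): P22 during P28 ✓
(P24, P28): P24 during P28 ✓
(P25, P24): P25 during P24 ✓
(P25, P26): P25 during P26 ✓
(P25, P28): P25 during P28 ✓
(P25, P30): P25 during P30 ✓
(P26, P28): P26 during P28 ✓
(P29, P26): P29 during P26 ✓
(P29, P28): P29 during P28 ✓
(P30, P28): P30 during P28 ✓
Count: 12.

12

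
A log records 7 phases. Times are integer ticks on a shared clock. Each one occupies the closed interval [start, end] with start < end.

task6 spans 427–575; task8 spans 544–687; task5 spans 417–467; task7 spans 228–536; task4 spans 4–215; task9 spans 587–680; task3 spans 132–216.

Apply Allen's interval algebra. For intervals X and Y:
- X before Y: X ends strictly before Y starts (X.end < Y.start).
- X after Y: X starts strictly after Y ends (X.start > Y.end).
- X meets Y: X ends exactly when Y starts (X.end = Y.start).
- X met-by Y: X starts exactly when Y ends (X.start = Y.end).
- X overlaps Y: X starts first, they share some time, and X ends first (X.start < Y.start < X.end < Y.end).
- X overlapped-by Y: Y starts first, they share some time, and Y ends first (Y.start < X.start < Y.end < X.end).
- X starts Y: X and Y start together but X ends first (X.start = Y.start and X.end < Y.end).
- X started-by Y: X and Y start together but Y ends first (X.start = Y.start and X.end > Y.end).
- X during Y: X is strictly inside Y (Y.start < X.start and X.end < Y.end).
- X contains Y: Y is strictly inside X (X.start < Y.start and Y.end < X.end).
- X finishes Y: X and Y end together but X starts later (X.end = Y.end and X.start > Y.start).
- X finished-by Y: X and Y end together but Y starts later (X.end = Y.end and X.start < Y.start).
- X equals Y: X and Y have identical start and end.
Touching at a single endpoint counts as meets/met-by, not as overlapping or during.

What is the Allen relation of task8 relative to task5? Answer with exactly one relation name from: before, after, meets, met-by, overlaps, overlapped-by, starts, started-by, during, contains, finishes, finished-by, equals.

after

task8 = [544, 687]; task5 = [417, 467].
Compare endpoints: task8.start > task5.start, task8.start > task5.end, task8.end > task5.start, task8.end > task5.end.
That pattern is 'after'.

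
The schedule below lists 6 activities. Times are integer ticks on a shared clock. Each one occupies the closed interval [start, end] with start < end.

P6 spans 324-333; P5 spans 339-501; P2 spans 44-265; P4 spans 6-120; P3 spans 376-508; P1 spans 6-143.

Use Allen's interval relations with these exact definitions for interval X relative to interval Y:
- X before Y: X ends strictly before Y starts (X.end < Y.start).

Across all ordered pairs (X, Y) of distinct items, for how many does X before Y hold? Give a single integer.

11

Checking all 30 ordered pairs for relation 'before'; matching pairs in alphabetical order:
(P1, P3): P1 before P3 ✓
(P1, P5): P1 before P5 ✓
(P1, P6): P1 before P6 ✓
(P2, P3): P2 before P3 ✓
(P2, P5): P2 before P5 ✓
(P2, P6): P2 before P6 ✓
(P4, P3): P4 before P3 ✓
(P4, P5): P4 before P5 ✓
(P4, P6): P4 before P6 ✓
(P6, P3): P6 before P3 ✓
(P6, P5): P6 before P5 ✓
Count: 11.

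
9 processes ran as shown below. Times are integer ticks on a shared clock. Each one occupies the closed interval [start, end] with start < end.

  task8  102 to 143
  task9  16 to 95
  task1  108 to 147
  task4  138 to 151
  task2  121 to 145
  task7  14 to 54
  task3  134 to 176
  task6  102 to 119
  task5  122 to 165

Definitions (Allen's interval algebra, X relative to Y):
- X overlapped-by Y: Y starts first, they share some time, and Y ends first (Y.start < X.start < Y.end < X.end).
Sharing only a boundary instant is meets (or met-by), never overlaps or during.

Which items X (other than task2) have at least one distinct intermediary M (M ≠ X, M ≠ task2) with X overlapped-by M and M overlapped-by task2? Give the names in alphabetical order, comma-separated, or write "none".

task3

Target task2 = [121, 145].
Intermediaries M with M overlapped-by task2: task3, task4, task5.
Via task3 — items with X overlapped-by task3: none.
Via task4 — items with X overlapped-by task4: none.
Via task5 — items with X overlapped-by task5: task3.
Union: task3.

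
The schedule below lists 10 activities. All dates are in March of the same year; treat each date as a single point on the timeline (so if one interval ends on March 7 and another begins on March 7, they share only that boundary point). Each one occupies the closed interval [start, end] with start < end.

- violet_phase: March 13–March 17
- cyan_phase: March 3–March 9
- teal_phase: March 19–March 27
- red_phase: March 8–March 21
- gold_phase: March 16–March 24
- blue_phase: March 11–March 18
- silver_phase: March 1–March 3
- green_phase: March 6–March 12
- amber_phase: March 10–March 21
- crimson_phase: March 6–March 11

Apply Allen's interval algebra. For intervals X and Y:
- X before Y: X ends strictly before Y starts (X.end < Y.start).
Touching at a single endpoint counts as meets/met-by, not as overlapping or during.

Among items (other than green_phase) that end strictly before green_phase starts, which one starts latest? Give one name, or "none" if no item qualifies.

Target green_phase = [March 6, March 12].
amber_phase [March 10, March 21] → overlapped-by → excluded.
blue_phase [March 11, March 18] → overlapped-by → excluded.
crimson_phase [March 6, March 11] → starts → excluded.
cyan_phase [March 3, March 9] → overlaps → excluded.
gold_phase [March 16, March 24] → after → excluded.
red_phase [March 8, March 21] → overlapped-by → excluded.
silver_phase [March 1, March 3] → before → candidate.
teal_phase [March 19, March 27] → after → excluded.
violet_phase [March 13, March 17] → after → excluded.
Among candidates, latest start is March 1 → silver_phase.

silver_phase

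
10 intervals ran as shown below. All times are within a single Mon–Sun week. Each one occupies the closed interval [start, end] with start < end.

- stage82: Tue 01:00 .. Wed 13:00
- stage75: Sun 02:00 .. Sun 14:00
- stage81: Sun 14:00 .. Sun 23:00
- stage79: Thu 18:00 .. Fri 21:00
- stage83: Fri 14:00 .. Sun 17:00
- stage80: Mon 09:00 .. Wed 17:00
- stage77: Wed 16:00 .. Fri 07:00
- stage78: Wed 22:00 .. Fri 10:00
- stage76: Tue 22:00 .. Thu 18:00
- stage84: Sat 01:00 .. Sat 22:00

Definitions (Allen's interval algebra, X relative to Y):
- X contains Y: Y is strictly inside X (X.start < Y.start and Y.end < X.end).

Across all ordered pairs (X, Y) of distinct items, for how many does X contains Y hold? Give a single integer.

3

Checking all 90 ordered pairs for relation 'contains'; matching pairs in alphabetical order:
(stage80, stage82): stage80 contains stage82 ✓
(stage83, stage75): stage83 contains stage75 ✓
(stage83, stage84): stage83 contains stage84 ✓
Count: 3.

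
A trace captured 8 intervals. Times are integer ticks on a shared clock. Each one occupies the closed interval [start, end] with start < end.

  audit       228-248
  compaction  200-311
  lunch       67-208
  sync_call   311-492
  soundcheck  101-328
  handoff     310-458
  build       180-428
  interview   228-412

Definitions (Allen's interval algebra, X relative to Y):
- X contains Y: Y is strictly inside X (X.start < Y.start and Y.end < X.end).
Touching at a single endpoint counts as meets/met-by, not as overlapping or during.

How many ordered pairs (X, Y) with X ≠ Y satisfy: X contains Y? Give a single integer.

Checking all 56 ordered pairs for relation 'contains'; matching pairs in alphabetical order:
(build, audit): build contains audit ✓
(build, compaction): build contains compaction ✓
(build, interview): build contains interview ✓
(compaction, audit): compaction contains audit ✓
(soundcheck, audit): soundcheck contains audit ✓
(soundcheck, compaction): soundcheck contains compaction ✓
Count: 6.

6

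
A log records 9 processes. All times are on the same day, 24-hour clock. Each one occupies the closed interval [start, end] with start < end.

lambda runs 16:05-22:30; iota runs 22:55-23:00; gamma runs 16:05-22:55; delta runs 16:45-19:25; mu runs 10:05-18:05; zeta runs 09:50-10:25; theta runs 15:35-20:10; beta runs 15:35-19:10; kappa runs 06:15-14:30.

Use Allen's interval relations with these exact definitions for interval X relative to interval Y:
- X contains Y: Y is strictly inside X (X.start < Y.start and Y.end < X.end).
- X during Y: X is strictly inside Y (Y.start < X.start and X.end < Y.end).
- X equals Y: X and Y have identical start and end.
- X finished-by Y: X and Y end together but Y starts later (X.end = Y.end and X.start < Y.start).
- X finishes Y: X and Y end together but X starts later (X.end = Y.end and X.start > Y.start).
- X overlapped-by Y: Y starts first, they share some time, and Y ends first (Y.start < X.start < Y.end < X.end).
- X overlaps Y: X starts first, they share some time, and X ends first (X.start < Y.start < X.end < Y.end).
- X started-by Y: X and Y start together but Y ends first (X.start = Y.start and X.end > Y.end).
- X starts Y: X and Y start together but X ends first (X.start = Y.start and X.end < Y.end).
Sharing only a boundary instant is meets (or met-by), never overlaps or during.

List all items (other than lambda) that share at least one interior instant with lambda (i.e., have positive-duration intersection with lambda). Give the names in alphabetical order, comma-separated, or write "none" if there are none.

beta, delta, gamma, mu, theta

Target lambda = [16:05, 22:30].
beta [15:35, 19:10] → overlaps → yes.
delta [16:45, 19:25] → during → yes.
gamma [16:05, 22:55] → started-by → yes.
iota [22:55, 23:00] → after → no.
kappa [06:15, 14:30] → before → no.
mu [10:05, 18:05] → overlaps → yes.
theta [15:35, 20:10] → overlaps → yes.
zeta [09:50, 10:25] → before → no.
Result: beta, delta, gamma, mu, theta.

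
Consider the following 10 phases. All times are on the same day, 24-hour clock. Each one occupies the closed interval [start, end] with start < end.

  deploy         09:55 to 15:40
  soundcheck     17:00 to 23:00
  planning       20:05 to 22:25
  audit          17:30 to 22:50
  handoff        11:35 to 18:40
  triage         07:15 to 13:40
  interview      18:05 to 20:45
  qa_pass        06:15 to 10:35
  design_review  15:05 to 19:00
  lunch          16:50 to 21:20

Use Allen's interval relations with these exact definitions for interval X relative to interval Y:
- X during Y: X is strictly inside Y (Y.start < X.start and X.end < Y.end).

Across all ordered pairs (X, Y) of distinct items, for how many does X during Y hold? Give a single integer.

6

Checking all 90 ordered pairs for relation 'during'; matching pairs in alphabetical order:
(audit, soundcheck): audit during soundcheck ✓
(interview, audit): interview during audit ✓
(interview, lunch): interview during lunch ✓
(interview, soundcheck): interview during soundcheck ✓
(planning, audit): planning during audit ✓
(planning, soundcheck): planning during soundcheck ✓
Count: 6.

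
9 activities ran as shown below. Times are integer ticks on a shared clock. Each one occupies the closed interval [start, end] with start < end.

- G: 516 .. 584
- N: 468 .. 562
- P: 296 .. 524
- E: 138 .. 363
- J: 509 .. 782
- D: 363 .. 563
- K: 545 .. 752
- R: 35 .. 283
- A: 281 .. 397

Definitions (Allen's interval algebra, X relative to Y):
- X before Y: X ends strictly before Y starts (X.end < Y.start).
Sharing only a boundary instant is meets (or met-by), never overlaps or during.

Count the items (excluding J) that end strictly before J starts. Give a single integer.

Target J = [509, 782].
A [281, 397] → before → counts.
D [363, 563] → overlaps → no.
E [138, 363] → before → counts.
G [516, 584] → during → no.
K [545, 752] → during → no.
N [468, 562] → overlaps → no.
P [296, 524] → overlaps → no.
R [35, 283] → before → counts.
Total: 3.

3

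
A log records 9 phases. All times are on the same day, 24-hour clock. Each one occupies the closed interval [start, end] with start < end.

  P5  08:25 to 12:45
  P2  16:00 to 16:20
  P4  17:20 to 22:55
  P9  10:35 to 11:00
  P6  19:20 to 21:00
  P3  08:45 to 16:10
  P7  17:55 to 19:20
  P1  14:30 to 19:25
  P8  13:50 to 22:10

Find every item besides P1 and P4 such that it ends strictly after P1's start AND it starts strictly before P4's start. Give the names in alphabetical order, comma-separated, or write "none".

Conditions: its end is strictly after P1's start (X.end > 14:30) AND its start is strictly before P4's start (X.start < 17:20).
P2: end 16:20 > 14:30? ✓; start 16:00 < 17:20? ✓ → yes.
P3: end 16:10 > 14:30? ✓; start 08:45 < 17:20? ✓ → yes.
P5: end 12:45 > 14:30? ✗; start 08:25 < 17:20? ✓ → no.
P6: end 21:00 > 14:30? ✓; start 19:20 < 17:20? ✗ → no.
P7: end 19:20 > 14:30? ✓; start 17:55 < 17:20? ✗ → no.
P8: end 22:10 > 14:30? ✓; start 13:50 < 17:20? ✓ → yes.
P9: end 11:00 > 14:30? ✗; start 10:35 < 17:20? ✓ → no.
Result: P2, P3, P8.

P2, P3, P8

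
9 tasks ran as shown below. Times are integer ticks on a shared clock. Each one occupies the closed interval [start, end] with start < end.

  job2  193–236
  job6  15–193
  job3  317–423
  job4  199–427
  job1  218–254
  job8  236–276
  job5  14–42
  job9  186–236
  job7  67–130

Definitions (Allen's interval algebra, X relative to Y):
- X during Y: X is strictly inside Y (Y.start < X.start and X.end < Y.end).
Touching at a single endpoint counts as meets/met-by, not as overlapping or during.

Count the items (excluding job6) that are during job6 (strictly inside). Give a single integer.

1

Target job6 = [15, 193].
job1 [218, 254] → after → no.
job2 [193, 236] → met-by → no.
job3 [317, 423] → after → no.
job4 [199, 427] → after → no.
job5 [14, 42] → overlaps → no.
job7 [67, 130] → during → counts.
job8 [236, 276] → after → no.
job9 [186, 236] → overlapped-by → no.
Total: 1.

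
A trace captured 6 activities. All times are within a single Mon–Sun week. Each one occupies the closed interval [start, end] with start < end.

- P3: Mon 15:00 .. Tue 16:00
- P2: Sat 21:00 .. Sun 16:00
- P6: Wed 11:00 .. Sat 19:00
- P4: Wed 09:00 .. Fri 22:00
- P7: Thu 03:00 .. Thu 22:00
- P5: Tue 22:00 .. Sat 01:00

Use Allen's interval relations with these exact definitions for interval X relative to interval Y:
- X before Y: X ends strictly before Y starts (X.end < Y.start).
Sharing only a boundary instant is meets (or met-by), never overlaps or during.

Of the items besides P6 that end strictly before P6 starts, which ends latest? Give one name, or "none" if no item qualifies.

P3

Target P6 = [Wed 11:00, Sat 19:00].
P2 [Sat 21:00, Sun 16:00] → after → excluded.
P3 [Mon 15:00, Tue 16:00] → before → candidate.
P4 [Wed 09:00, Fri 22:00] → overlaps → excluded.
P5 [Tue 22:00, Sat 01:00] → overlaps → excluded.
P7 [Thu 03:00, Thu 22:00] → during → excluded.
Among candidates, latest end is Tue 16:00 → P3.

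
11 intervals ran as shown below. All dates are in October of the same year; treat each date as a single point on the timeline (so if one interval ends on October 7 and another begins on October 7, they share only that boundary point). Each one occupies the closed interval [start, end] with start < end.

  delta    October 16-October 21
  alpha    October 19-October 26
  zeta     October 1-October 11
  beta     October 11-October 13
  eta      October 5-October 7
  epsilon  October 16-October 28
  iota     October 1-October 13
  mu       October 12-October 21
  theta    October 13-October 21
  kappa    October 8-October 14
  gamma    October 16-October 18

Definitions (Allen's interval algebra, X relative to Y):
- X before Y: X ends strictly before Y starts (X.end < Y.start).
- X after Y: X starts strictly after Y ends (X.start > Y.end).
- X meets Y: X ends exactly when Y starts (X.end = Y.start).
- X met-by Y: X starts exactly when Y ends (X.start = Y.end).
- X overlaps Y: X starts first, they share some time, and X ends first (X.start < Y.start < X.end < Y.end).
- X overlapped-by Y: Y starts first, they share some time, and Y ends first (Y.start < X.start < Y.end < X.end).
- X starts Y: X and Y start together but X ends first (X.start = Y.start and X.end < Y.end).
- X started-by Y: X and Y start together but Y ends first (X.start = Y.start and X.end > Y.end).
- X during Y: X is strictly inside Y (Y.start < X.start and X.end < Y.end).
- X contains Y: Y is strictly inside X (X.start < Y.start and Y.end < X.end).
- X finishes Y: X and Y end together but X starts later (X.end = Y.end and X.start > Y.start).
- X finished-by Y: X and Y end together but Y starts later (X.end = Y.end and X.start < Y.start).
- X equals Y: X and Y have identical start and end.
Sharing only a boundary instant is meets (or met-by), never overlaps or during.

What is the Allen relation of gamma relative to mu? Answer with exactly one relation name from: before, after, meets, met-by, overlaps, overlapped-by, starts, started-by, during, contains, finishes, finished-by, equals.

gamma = [October 16, October 18]; mu = [October 12, October 21].
Compare endpoints: gamma.start > mu.start, gamma.start < mu.end, gamma.end > mu.start, gamma.end < mu.end.
That pattern is 'during'.

during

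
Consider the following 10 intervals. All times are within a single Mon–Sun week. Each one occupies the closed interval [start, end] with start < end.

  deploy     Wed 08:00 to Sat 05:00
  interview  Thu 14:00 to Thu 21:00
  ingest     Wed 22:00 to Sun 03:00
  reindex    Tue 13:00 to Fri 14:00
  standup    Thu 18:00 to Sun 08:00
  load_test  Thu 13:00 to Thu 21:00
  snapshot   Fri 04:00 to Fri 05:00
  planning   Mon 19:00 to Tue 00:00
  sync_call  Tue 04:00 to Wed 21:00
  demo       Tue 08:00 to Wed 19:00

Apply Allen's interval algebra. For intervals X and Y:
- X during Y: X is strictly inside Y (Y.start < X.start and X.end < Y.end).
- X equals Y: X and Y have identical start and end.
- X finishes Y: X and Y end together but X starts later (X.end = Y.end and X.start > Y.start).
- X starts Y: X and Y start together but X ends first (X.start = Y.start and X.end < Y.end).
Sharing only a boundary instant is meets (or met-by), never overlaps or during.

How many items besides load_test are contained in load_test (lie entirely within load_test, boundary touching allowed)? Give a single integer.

1

Target load_test = [Thu 13:00, Thu 21:00].
demo [Tue 08:00, Wed 19:00] → before → no.
deploy [Wed 08:00, Sat 05:00] → contains → no.
ingest [Wed 22:00, Sun 03:00] → contains → no.
interview [Thu 14:00, Thu 21:00] → finishes → counts.
planning [Mon 19:00, Tue 00:00] → before → no.
reindex [Tue 13:00, Fri 14:00] → contains → no.
snapshot [Fri 04:00, Fri 05:00] → after → no.
standup [Thu 18:00, Sun 08:00] → overlapped-by → no.
sync_call [Tue 04:00, Wed 21:00] → before → no.
Total: 1.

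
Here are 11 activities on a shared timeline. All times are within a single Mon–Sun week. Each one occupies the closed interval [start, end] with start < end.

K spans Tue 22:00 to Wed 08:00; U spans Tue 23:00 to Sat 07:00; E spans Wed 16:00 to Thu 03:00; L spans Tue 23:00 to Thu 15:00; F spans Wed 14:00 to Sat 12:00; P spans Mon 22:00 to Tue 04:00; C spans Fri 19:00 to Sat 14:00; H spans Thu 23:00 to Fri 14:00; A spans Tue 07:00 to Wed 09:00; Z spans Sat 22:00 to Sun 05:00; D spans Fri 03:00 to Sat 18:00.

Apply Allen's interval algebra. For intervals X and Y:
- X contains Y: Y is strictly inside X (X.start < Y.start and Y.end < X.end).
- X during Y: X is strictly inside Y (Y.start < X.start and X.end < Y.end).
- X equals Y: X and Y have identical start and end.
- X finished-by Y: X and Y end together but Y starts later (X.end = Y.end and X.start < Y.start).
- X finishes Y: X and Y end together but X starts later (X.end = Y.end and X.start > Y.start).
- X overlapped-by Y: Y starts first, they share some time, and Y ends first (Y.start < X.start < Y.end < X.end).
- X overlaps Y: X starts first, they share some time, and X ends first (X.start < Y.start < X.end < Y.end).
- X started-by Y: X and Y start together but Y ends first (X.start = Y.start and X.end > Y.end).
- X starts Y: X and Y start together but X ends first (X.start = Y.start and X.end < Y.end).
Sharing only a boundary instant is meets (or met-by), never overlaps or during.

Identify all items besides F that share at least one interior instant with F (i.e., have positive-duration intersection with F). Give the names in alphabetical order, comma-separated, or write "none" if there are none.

C, D, E, H, L, U

Target F = [Wed 14:00, Sat 12:00].
A [Tue 07:00, Wed 09:00] → before → no.
C [Fri 19:00, Sat 14:00] → overlapped-by → yes.
D [Fri 03:00, Sat 18:00] → overlapped-by → yes.
E [Wed 16:00, Thu 03:00] → during → yes.
H [Thu 23:00, Fri 14:00] → during → yes.
K [Tue 22:00, Wed 08:00] → before → no.
L [Tue 23:00, Thu 15:00] → overlaps → yes.
P [Mon 22:00, Tue 04:00] → before → no.
U [Tue 23:00, Sat 07:00] → overlaps → yes.
Z [Sat 22:00, Sun 05:00] → after → no.
Result: C, D, E, H, L, U.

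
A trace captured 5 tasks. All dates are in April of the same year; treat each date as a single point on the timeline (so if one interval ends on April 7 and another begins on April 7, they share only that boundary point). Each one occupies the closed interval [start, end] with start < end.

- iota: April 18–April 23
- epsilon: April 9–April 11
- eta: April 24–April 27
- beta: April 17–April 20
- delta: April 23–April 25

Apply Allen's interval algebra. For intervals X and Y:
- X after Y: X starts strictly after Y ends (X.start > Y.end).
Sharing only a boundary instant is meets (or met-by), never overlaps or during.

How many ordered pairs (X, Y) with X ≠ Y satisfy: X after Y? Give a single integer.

7

Checking all 20 ordered pairs for relation 'after'; matching pairs in alphabetical order:
(beta, epsilon): beta after epsilon ✓
(delta, beta): delta after beta ✓
(delta, epsilon): delta after epsilon ✓
(eta, beta): eta after beta ✓
(eta, epsilon): eta after epsilon ✓
(eta, iota): eta after iota ✓
(iota, epsilon): iota after epsilon ✓
Count: 7.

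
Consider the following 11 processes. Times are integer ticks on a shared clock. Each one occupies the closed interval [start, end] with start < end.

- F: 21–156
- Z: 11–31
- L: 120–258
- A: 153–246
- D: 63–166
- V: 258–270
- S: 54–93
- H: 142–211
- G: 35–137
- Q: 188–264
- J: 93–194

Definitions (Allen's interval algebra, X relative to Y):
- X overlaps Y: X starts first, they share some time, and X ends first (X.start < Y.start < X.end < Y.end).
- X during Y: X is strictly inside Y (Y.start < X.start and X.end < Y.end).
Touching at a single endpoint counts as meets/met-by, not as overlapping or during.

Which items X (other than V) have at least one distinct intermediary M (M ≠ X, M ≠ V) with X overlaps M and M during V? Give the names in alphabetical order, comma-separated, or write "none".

Target V = [258, 270].
Intermediaries M with M during V: none.
Union: none.

none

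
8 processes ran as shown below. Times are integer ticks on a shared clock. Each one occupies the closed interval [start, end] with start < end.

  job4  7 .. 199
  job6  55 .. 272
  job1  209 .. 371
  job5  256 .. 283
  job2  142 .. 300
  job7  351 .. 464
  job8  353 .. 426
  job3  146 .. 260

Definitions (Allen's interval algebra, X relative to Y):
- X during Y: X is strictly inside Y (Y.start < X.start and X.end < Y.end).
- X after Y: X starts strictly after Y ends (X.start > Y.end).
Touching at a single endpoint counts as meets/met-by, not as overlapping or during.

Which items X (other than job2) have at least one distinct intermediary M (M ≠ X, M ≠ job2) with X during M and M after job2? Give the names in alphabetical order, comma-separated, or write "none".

Target job2 = [142, 300].
Intermediaries M with M after job2: job7, job8.
Via job7 — items with X during job7: job8.
Via job8 — items with X during job8: none.
Union: job8.

job8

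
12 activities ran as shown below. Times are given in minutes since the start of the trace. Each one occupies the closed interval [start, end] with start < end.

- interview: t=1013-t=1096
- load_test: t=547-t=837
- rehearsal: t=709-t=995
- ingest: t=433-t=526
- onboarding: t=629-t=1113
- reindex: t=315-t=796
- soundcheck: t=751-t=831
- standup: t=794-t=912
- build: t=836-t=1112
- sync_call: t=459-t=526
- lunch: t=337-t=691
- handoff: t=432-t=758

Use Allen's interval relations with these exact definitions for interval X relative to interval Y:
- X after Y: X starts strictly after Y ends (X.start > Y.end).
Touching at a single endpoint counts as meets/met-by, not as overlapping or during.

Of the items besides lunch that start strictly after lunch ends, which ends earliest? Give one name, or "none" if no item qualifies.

soundcheck

Target lunch = [t=337, t=691].
build [t=836, t=1112] → after → candidate.
handoff [t=432, t=758] → overlapped-by → excluded.
ingest [t=433, t=526] → during → excluded.
interview [t=1013, t=1096] → after → candidate.
load_test [t=547, t=837] → overlapped-by → excluded.
onboarding [t=629, t=1113] → overlapped-by → excluded.
rehearsal [t=709, t=995] → after → candidate.
reindex [t=315, t=796] → contains → excluded.
soundcheck [t=751, t=831] → after → candidate.
standup [t=794, t=912] → after → candidate.
sync_call [t=459, t=526] → during → excluded.
Among candidates, earliest end is t=831 → soundcheck.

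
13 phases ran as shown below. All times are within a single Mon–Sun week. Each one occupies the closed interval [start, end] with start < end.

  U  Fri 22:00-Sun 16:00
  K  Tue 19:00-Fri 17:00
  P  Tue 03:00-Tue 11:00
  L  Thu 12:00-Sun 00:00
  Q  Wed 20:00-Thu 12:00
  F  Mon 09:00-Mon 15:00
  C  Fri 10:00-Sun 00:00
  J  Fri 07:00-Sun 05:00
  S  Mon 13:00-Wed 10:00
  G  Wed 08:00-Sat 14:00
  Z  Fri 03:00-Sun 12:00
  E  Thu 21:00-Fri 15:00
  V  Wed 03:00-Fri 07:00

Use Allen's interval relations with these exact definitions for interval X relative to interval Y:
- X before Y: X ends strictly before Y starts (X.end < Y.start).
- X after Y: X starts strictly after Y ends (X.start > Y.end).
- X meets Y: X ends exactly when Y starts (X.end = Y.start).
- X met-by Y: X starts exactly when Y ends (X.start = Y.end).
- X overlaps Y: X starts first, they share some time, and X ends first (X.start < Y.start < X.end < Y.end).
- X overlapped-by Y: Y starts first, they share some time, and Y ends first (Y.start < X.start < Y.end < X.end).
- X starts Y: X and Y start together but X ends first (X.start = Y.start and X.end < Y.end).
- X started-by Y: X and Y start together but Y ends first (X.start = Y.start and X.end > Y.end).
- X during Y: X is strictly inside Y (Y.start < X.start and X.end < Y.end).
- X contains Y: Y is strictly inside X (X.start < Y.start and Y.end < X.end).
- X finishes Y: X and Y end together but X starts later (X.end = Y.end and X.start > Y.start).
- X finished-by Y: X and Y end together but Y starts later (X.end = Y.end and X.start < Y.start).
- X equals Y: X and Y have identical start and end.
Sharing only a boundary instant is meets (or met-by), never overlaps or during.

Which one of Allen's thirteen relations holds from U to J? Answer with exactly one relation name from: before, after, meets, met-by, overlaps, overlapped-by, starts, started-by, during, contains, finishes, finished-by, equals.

U = [Fri 22:00, Sun 16:00]; J = [Fri 07:00, Sun 05:00].
Compare endpoints: U.start > J.start, U.start < J.end, U.end > J.start, U.end > J.end.
That pattern is 'overlapped-by'.

overlapped-by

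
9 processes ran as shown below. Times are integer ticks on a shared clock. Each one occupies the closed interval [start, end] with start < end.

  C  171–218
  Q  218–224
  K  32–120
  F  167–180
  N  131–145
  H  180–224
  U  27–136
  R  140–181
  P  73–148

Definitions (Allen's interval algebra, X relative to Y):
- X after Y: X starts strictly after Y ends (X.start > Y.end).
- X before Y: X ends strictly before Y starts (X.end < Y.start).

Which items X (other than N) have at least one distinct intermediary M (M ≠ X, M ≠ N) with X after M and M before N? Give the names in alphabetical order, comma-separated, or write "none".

C, F, H, Q, R

Target N = [131, 145].
Intermediaries M with M before N: K.
Via K — items with X after K: C, F, H, Q, R.
Union: C, F, H, Q, R.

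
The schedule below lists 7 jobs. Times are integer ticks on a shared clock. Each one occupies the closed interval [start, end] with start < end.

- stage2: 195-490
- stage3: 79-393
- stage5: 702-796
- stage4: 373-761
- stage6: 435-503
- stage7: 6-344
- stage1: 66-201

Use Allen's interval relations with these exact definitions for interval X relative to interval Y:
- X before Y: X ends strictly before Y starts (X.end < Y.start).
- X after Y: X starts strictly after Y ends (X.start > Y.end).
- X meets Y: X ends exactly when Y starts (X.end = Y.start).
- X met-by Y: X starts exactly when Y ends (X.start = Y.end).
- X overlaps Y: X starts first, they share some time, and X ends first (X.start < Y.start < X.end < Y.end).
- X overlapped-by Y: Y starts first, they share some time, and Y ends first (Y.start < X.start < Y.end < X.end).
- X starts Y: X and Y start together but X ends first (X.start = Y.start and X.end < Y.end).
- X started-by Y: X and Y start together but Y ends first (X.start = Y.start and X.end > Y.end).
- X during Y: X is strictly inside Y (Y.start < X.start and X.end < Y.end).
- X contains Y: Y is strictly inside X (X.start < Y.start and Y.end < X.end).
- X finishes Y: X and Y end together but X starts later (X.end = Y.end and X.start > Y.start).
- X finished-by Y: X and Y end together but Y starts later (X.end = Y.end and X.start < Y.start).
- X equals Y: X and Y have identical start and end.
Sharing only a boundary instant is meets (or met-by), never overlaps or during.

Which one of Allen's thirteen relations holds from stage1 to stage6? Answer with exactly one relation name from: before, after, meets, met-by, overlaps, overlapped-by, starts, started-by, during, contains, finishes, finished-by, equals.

before

stage1 = [66, 201]; stage6 = [435, 503].
Compare endpoints: stage1.start < stage6.start, stage1.start < stage6.end, stage1.end < stage6.start, stage1.end < stage6.end.
That pattern is 'before'.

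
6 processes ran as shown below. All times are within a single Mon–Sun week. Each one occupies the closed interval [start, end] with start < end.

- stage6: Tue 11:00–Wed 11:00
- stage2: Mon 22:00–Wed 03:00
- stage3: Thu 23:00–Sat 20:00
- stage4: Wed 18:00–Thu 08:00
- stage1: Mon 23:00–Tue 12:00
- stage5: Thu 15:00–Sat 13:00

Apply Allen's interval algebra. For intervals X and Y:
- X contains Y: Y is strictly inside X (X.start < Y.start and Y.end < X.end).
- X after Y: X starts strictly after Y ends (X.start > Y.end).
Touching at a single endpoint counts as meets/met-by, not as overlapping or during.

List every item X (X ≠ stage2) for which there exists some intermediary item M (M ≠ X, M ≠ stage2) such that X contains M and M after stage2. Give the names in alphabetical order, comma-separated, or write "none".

Target stage2 = [Mon 22:00, Wed 03:00].
Intermediaries M with M after stage2: stage3, stage4, stage5.
Via stage3 — items with X contains stage3: none.
Via stage4 — items with X contains stage4: none.
Via stage5 — items with X contains stage5: none.
Union: none.

none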